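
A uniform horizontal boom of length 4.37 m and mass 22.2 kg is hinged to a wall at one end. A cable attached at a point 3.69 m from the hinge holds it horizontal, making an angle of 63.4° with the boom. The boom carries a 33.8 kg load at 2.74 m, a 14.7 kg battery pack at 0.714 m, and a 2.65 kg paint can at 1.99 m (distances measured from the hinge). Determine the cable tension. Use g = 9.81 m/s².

T ≈ 466 N

Take moments about the hinge.
Beam weight: 22.2 × 9.81 = 217.8 N down at 2.185 m → arm 2.185 m, τ = 217.8 × 2.185 = 475.9 N·m clockwise.
Load: 33.8 × 9.81 = 331.6 N down at 2.74 m → arm 2.74 m, τ = 331.6 × 2.74 = 908.6 N·m clockwise.
Battery pack: 14.7 × 9.81 = 144.2 N down at 0.714 m → arm 0.714 m, τ = 144.2 × 0.714 = 103 N·m clockwise.
Paint can: 2.65 × 9.81 = 26 N down at 1.99 m → arm 1.99 m, τ = 26 × 1.99 = 51.74 N·m clockwise.
Total clockwise load moment = 1539 N·m.
The cable tension T acts at 3.69 m; only its component perpendicular to the boom, T sinθ, produces torque. sin 63.4° = 0.8942.
Στ = 0 ⇒ T × 3.69 × 0.8942 = 1539 ⇒ T = 1539 / 3.3 = 466 N.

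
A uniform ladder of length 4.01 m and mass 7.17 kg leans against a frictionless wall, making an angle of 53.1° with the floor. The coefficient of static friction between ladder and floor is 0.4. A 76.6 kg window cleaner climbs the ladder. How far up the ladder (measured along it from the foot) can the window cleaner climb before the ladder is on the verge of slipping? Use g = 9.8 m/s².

d ≈ 2.15 m

About the foot of the ladder:
Ladder weight 7.17×9.8 = 70.27 N acts at 2.005 m along the ladder; its horizontal arm is 2.005·cos53.1° = 1.204 m → τ = 84.61 N·m clockwise.
Window cleaner weight 76.6×9.8 = 750.7 N at distance d → arm d·cos53.1° → τ = 750.7·d·0.6004 clockwise.
Wall normal N at the top has arm L sinθ = 3.207 m counterclockwise, so Στ = 0 gives N·3.207 = 84.61 + 450.7·d.
ΣFy = 0 ⇒ N_floor = 821 N, so the maximum friction is μ_s·N_floor = 0.4×821 = 328.4 N. ΣFx = 0 ⇒ N_wall = f, so at the slipping point N = 328.4 N.
Substituting: 328.4×3.207 = 84.61 + 450.7·d ⇒ d = (1053 − 84.61) / 450.7 = 2.15 m.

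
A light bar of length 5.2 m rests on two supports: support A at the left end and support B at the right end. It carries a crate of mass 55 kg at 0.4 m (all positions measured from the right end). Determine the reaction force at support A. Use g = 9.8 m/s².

Sum moments about support B (its reaction then has zero moment arm).
Crate: 55 × 9.8 = 539 N down at 0.4 m → arm 0.4 m, τ = 539 × 0.4 = 215.6 N·m counterclockwise.
Net load moment about support B = 215.6 N·m counterclockwise.
Reaction R at support A is upward at 5.2 m, arm 5.2 m → moment R × 5.2 clockwise.
For rotational equilibrium, R × 5.2 = 215.6, so R = 41.5 N.

R_A ≈ 41.5 N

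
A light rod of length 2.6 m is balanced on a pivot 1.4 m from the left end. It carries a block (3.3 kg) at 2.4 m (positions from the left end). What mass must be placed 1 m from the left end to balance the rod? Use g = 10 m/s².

m ≈ 8.25 kg

Take moments about the pivot (at 1.4 m from the left end).
Block: 3.3 × 10 = 33 N down at 2.4 m → arm 1 m, τ = 33 × 1 = 33 N·m clockwise.
Net moment of known loads = 33 N·m clockwise.
An unknown mass m at 1 m has arm 0.4 m; its moment is m·g·0.4 counterclockwise.
Balancing moments: m × 10 × 0.4 = 33, giving m = 33 / (10 × 0.4) = 8.25 kg.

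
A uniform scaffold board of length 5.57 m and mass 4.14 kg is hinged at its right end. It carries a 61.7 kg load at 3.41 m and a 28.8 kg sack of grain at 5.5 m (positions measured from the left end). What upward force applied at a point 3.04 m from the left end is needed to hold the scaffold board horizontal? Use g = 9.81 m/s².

Sum moments about the right end (the unknown pivot reaction has zero arm there).
Beam weight: 4.14 × 9.81 = 40.61 N down at 2.785 m → arm 2.785 m, τ = 40.61 × 2.785 = 113.1 N·m counterclockwise.
Load: 61.7 × 9.81 = 605.3 N down at 3.41 m → arm 2.16 m, τ = 605.3 × 2.16 = 1307 N·m counterclockwise.
Sack of grain: 28.8 × 9.81 = 282.5 N down at 5.5 m → arm 0.07 m, τ = 282.5 × 0.07 = 19.78 N·m counterclockwise.
Net moment of the loads = 1440 N·m counterclockwise.
The upward force F acts at a point 3.04 m from the left end, arm 2.53 m, giving F × 2.53 clockwise.
Balancing moments: F × 2.53 = 1440, giving F = 1440 / 2.53 = 569 N.

F ≈ 569 N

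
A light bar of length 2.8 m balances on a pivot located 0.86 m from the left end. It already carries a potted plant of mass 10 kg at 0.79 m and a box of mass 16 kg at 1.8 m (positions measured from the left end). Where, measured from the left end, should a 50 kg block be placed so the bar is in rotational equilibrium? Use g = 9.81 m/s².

x ≈ 0.573 m from the left end

Sum moments about the pivot (at 0.86 m from the left end) (the support reaction has zero arm there).
Potted plant: 10 × 9.81 = 98.1 N down at 0.79 m → arm 0.07 m, τ = 98.1 × 0.07 = 6.867 N·m counterclockwise.
Box: 16 × 9.81 = 157 N down at 1.8 m → arm 0.94 m, τ = 157 × 0.94 = 147.6 N·m clockwise.
Net moment of existing loads = 140.7 N·m clockwise.
The block weighs 50 × 9.81 = 490.5 N and must supply an equal counterclockwise moment, so its lever arm about the pivot is 140.7 / 490.5 = 0.287 m.
That puts it at 0.86 − 0.287 = 0.573 m from the left end.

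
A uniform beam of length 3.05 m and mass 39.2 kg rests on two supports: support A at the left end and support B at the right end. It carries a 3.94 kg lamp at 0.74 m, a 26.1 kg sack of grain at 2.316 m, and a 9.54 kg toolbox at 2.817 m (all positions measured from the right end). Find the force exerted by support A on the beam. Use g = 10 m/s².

Take moments about support B.
Beam weight: 39.2 × 10 = 392 N down at 1.525 m → arm 1.525 m, τ = 392 × 1.525 = 597.8 N·m counterclockwise.
Lamp: 3.94 × 10 = 39.4 N down at 0.74 m → arm 0.74 m, τ = 39.4 × 0.74 = 29.16 N·m counterclockwise.
Sack of grain: 26.1 × 10 = 261 N down at 2.316 m → arm 2.316 m, τ = 261 × 2.316 = 604.5 N·m counterclockwise.
Toolbox: 9.54 × 10 = 95.4 N down at 2.817 m → arm 2.817 m, τ = 95.4 × 2.817 = 268.7 N·m counterclockwise.
Net load moment about support B = 1500 N·m counterclockwise.
Reaction R at support A is upward at 3.05 m, arm 3.05 m → moment R × 3.05 clockwise.
Στ = 0 ⇒ R × 3.05 = 1500 ⇒ R = 492 N.

R_A ≈ 492 N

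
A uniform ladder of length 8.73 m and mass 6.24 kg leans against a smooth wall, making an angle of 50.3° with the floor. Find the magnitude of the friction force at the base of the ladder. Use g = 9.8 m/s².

f ≈ 25.4 N

Choose the foot of the ladder as the axis so the floor normal and friction both act there and drop out.
Ladder weight 6.24×9.8 = 61.15 N acts at 4.365 m along the ladder; its horizontal arm is 4.365·cos50.3° = 2.788 m → τ = 170.5 N·m clockwise.
Wall normal N acts horizontally at the top; its moment arm is the height L sinθ = 8.73·sin50.3° = 6.717 m, counterclockwise.
Balancing moments: N × 6.717 = 170.5, giving N = 25.4 N.
ΣFx = 0: friction at the foot balances the wall's push, so f = N_wall = 25.4 N.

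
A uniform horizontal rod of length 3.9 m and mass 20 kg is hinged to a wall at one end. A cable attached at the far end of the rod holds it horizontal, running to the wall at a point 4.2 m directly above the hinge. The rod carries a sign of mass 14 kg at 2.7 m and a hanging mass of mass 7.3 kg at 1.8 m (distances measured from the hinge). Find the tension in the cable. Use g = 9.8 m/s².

About the hinge:
Beam weight: 20 × 9.8 = 196 N down at 1.95 m → arm 1.95 m, τ = 196 × 1.95 = 382.2 N·m clockwise.
Sign: 14 × 9.8 = 137.2 N down at 2.7 m → arm 2.7 m, τ = 137.2 × 2.7 = 370.4 N·m clockwise.
Hanging mass: 7.3 × 9.8 = 71.54 N down at 1.8 m → arm 1.8 m, τ = 71.54 × 1.8 = 128.8 N·m clockwise.
Total clockwise load moment = 881.4 N·m.
The cable tension T acts at 3.9 m; only its component perpendicular to the rod, T sinθ, produces torque. sinθ = h/√(h²+d²) = 4.2/√(4.2²+3.9²) = 0.7328.
Balancing moments: T × 3.9 × 0.7328 = 881.4, giving T = 881.4 / 2.858 = 308 N.

T ≈ 308 N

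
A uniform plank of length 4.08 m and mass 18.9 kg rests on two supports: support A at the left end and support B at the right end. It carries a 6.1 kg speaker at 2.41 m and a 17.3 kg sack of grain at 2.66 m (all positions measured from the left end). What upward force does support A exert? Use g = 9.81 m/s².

R_A ≈ 176 N

About support B:
Beam weight: 18.9 × 9.81 = 185.4 N down at 2.04 m → arm 2.04 m, τ = 185.4 × 2.04 = 378.2 N·m counterclockwise.
Speaker: 6.1 × 9.81 = 59.84 N down at 2.41 m → arm 1.67 m, τ = 59.84 × 1.67 = 99.93 N·m counterclockwise.
Sack of grain: 17.3 × 9.81 = 169.7 N down at 2.66 m → arm 1.42 m, τ = 169.7 × 1.42 = 241 N·m counterclockwise.
Net load moment about support B = 719.1 N·m counterclockwise.
Reaction R at support A is upward at 0 m, arm 4.08 m → moment R × 4.08 clockwise.
Στ = 0 ⇒ R × 4.08 = 719.1 ⇒ R = 176 N.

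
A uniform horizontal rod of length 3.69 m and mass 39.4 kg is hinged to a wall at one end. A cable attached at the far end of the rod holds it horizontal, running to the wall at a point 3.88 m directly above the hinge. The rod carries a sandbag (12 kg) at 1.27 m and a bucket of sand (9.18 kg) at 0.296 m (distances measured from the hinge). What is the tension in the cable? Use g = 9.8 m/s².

Taking torques about the hinge:
Beam weight: 39.4 × 9.8 = 386.1 N down at 1.845 m → arm 1.845 m, τ = 386.1 × 1.845 = 712.4 N·m clockwise.
Sandbag: 12 × 9.8 = 117.6 N down at 1.27 m → arm 1.27 m, τ = 117.6 × 1.27 = 149.4 N·m clockwise.
Bucket of sand: 9.18 × 9.8 = 89.96 N down at 0.296 m → arm 0.296 m, τ = 89.96 × 0.296 = 26.63 N·m clockwise.
Total clockwise load moment = 888.4 N·m.
The cable tension T acts at 3.69 m; only its component perpendicular to the rod, T sinθ, produces torque. sinθ = h/√(h²+d²) = 3.88/√(3.88²+3.69²) = 0.7246.
Στ = 0 ⇒ T × 3.69 × 0.7246 = 888.4 ⇒ T = 888.4 / 2.674 = 332 N.

T ≈ 332 N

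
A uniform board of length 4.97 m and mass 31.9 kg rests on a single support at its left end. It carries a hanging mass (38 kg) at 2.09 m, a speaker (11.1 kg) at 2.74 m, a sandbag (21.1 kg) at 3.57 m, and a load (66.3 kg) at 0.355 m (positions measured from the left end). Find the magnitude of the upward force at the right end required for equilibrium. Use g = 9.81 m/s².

F ≈ 568 N

Sum moments about the left end (the unknown pivot reaction has zero arm there).
Beam weight: 31.9 × 9.81 = 312.9 N down at 2.485 m → arm 2.485 m, τ = 312.9 × 2.485 = 777.6 N·m clockwise.
Hanging mass: 38 × 9.81 = 372.8 N down at 2.09 m → arm 2.09 m, τ = 372.8 × 2.09 = 779.2 N·m clockwise.
Speaker: 11.1 × 9.81 = 108.9 N down at 2.74 m → arm 2.74 m, τ = 108.9 × 2.74 = 298.4 N·m clockwise.
Sandbag: 21.1 × 9.81 = 207 N down at 3.57 m → arm 3.57 m, τ = 207 × 3.57 = 739 N·m clockwise.
Load: 66.3 × 9.81 = 650.4 N down at 0.355 m → arm 0.355 m, τ = 650.4 × 0.355 = 230.9 N·m clockwise.
Net moment of the loads = 2825 N·m clockwise.
The upward force F acts at the right end, arm 4.97 m, giving F × 4.97 counterclockwise.
Στ = 0 ⇒ F × 4.97 = 2825 ⇒ F = 2825 / 4.97 = 568 N.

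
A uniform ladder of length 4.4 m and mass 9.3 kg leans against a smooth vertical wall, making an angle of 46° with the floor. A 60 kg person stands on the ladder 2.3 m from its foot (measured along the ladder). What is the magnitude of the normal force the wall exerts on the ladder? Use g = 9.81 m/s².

About the foot of the ladder:
Ladder weight 9.3×9.81 = 91.23 N acts at 2.2 m along the ladder; its horizontal arm is 2.2·cos46° = 1.528 m → τ = 139.4 N·m clockwise.
Person: 60×9.81 = 588.6 N at 2.3 m → arm 1.598 m → τ = 940.6 N·m clockwise.
Wall normal N acts horizontally at the top; its moment arm is the height L sinθ = 4.4·sin46° = 3.165 m, counterclockwise.
Στ = 0 ⇒ N × 3.165 = 1080 ⇒ N = 341 N.

N_wall ≈ 341 N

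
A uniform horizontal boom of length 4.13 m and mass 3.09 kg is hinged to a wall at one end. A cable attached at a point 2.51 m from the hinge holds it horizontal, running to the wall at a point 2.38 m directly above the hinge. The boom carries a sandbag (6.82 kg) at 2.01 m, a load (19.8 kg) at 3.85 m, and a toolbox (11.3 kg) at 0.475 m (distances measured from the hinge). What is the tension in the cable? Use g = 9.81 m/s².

T ≈ 578 N

Take moments about the hinge.
Beam weight: 3.09 × 9.81 = 30.31 N down at 2.065 m → arm 2.065 m, τ = 30.31 × 2.065 = 62.59 N·m clockwise.
Sandbag: 6.82 × 9.81 = 66.9 N down at 2.01 m → arm 2.01 m, τ = 66.9 × 2.01 = 134.5 N·m clockwise.
Load: 19.8 × 9.81 = 194.2 N down at 3.85 m → arm 3.85 m, τ = 194.2 × 3.85 = 747.7 N·m clockwise.
Toolbox: 11.3 × 9.81 = 110.9 N down at 0.475 m → arm 0.475 m, τ = 110.9 × 0.475 = 52.68 N·m clockwise.
Total clockwise load moment = 997.5 N·m.
The cable tension T acts at 2.51 m; only its component perpendicular to the boom, T sinθ, produces torque. sinθ = h/√(h²+d²) = 2.38/√(2.38²+2.51²) = 0.6881.
Balancing moments: T × 2.51 × 0.6881 = 997.5, giving T = 997.5 / 1.727 = 578 N.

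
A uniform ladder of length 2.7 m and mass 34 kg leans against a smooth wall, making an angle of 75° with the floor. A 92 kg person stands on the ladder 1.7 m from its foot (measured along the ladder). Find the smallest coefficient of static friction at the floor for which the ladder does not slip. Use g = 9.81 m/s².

Sum moments about the foot of the ladder (the floor normal and friction both act there and drop out).
Ladder weight 34×9.81 = 333.5 N acts at 1.35 m along the ladder; its horizontal arm is 1.35·cos75° = 0.3494 m → τ = 116.5 N·m clockwise.
Person: 92×9.81 = 902.5 N at 1.7 m → arm 0.44 m → τ = 397.1 N·m clockwise.
Wall normal N acts horizontally at the top; its moment arm is the height L sinθ = 2.7·sin75° = 2.608 m, counterclockwise.
Στ = 0 ⇒ N × 2.608 = 513.6 ⇒ N = 196.9 N.
ΣFx = 0 ⇒ f = N_wall = 196.9 N. ΣFy = 0 ⇒ N_floor = 1236 N.
μ_min = f / N_floor = 196.9 / 1236 = 0.159.

μ_min ≈ 0.159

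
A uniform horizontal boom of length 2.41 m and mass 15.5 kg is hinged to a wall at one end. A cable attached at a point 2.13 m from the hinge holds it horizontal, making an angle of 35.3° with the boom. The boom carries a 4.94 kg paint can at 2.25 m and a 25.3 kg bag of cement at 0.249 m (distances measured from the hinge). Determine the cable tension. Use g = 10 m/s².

Taking torques about the hinge:
Beam weight: 15.5 × 10 = 155 N down at 1.205 m → arm 1.205 m, τ = 155 × 1.205 = 186.8 N·m clockwise.
Paint can: 4.94 × 10 = 49.4 N down at 2.25 m → arm 2.25 m, τ = 49.4 × 2.25 = 111.1 N·m clockwise.
Bag of cement: 25.3 × 10 = 253 N down at 0.249 m → arm 0.249 m, τ = 253 × 0.249 = 63 N·m clockwise.
Total clockwise load moment = 360.9 N·m.
The cable tension T acts at 2.13 m; only its component perpendicular to the boom, T sinθ, produces torque. sin 35.3° = 0.5779.
Balancing moments: T × 2.13 × 0.5779 = 360.9, giving T = 360.9 / 1.231 = 293 N.

T ≈ 293 N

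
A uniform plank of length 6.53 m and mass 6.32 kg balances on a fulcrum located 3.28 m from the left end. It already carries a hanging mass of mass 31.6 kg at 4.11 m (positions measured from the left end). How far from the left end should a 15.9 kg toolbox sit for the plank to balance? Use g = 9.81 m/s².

x ≈ 1.64 m from the left end

Choose the fulcrum (at 3.28 m from the left end) as the axis so the support reaction has zero arm there.
Beam weight: 6.32 × 9.81 = 62 N down at 3.265 m → arm 0.015 m, τ = 62 × 0.015 = 0.93 N·m counterclockwise.
Hanging mass: 31.6 × 9.81 = 310 N down at 4.11 m → arm 0.83 m, τ = 310 × 0.83 = 257.3 N·m clockwise.
Net moment of existing loads = 256.4 N·m clockwise.
The toolbox weighs 15.9 × 9.81 = 156 N and must supply an equal counterclockwise moment, so its lever arm about the fulcrum is 256.4 / 156 = 1.64 m.
That puts it at 3.28 − 1.64 = 1.64 m from the left end.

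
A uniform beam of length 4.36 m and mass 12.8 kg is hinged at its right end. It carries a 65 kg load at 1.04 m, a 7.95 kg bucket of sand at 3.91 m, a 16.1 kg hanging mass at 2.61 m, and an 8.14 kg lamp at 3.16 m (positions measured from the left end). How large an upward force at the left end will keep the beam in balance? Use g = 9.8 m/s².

Sum moments about the right end (the unknown pivot reaction has zero arm there).
Beam weight: 12.8 × 9.8 = 125.4 N down at 2.18 m → arm 2.18 m, τ = 125.4 × 2.18 = 273.4 N·m counterclockwise.
Load: 65 × 9.8 = 637 N down at 1.04 m → arm 3.32 m, τ = 637 × 3.32 = 2115 N·m counterclockwise.
Bucket of sand: 7.95 × 9.8 = 77.91 N down at 3.91 m → arm 0.45 m, τ = 77.91 × 0.45 = 35.06 N·m counterclockwise.
Hanging mass: 16.1 × 9.8 = 157.8 N down at 2.61 m → arm 1.75 m, τ = 157.8 × 1.75 = 276.2 N·m counterclockwise.
Lamp: 8.14 × 9.8 = 79.77 N down at 3.16 m → arm 1.2 m, τ = 79.77 × 1.2 = 95.72 N·m counterclockwise.
Net moment of the loads = 2795 N·m counterclockwise.
The upward force F acts at the left end, arm 4.36 m, giving F × 4.36 clockwise.
For rotational equilibrium, F × 4.36 = 2795, so F = 2795 / 4.36 = 641 N.

F ≈ 641 N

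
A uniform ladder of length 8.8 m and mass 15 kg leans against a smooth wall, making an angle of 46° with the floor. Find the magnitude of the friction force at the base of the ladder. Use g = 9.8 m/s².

f ≈ 71 N

Take moments about the foot of the ladder.
Ladder weight 15×9.8 = 147 N acts at 4.4 m along the ladder; its horizontal arm is 4.4·cos46° = 3.056 m → τ = 449.2 N·m clockwise.
Wall normal N acts horizontally at the top; its moment arm is the height L sinθ = 8.8·sin46° = 6.33 m, counterclockwise.
Balancing moments: N × 6.33 = 449.2, giving N = 71 N.
ΣFx = 0: friction at the foot balances the wall's push, so f = N_wall = 71 N.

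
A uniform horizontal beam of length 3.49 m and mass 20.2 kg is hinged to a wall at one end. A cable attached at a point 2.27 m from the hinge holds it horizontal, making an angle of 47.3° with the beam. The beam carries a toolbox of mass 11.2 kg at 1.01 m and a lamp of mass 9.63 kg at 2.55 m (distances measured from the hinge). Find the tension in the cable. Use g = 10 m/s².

Take moments about the hinge.
Beam weight: 20.2 × 10 = 202 N down at 1.745 m → arm 1.745 m, τ = 202 × 1.745 = 352.5 N·m clockwise.
Toolbox: 11.2 × 10 = 112 N down at 1.01 m → arm 1.01 m, τ = 112 × 1.01 = 113.1 N·m clockwise.
Lamp: 9.63 × 10 = 96.3 N down at 2.55 m → arm 2.55 m, τ = 96.3 × 2.55 = 245.6 N·m clockwise.
Total clockwise load moment = 711.2 N·m.
The cable tension T acts at 2.27 m; only its component perpendicular to the beam, T sinθ, produces torque. sin 47.3° = 0.7349.
Setting net torque to zero: T × 2.27 × 0.7349 = 711.2 → T = 711.2 / 1.668 = 426 N.

T ≈ 426 N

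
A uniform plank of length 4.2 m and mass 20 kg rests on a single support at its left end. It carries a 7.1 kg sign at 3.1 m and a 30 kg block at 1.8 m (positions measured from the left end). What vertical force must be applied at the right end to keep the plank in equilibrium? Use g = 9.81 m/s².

Taking torques about the left end:
Beam weight: 20 × 9.81 = 196.2 N down at 2.1 m → arm 2.1 m, τ = 196.2 × 2.1 = 412 N·m clockwise.
Sign: 7.1 × 9.81 = 69.65 N down at 3.1 m → arm 3.1 m, τ = 69.65 × 3.1 = 215.9 N·m clockwise.
Block: 30 × 9.81 = 294.3 N down at 1.8 m → arm 1.8 m, τ = 294.3 × 1.8 = 529.7 N·m clockwise.
Net moment of the loads = 1158 N·m clockwise.
The upward force F acts at the right end, arm 4.2 m, giving F × 4.2 counterclockwise.
Setting net torque to zero: F × 4.2 = 1158 → F = 1158 / 4.2 = 276 N.

F ≈ 276 N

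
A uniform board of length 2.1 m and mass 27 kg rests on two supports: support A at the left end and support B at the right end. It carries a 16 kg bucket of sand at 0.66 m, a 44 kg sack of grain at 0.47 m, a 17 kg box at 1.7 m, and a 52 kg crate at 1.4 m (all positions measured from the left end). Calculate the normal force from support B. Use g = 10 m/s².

R_B ≈ 768 N

Taking torques about support A:
Beam weight: 27 × 10 = 270 N down at 1.05 m → arm 1.05 m, τ = 270 × 1.05 = 283.5 N·m clockwise.
Bucket of sand: 16 × 10 = 160 N down at 0.66 m → arm 0.66 m, τ = 160 × 0.66 = 105.6 N·m clockwise.
Sack of grain: 44 × 10 = 440 N down at 0.47 m → arm 0.47 m, τ = 440 × 0.47 = 206.8 N·m clockwise.
Box: 17 × 10 = 170 N down at 1.7 m → arm 1.7 m, τ = 170 × 1.7 = 289 N·m clockwise.
Crate: 52 × 10 = 520 N down at 1.4 m → arm 1.4 m, τ = 520 × 1.4 = 728 N·m clockwise.
Net load moment about support A = 1613 N·m clockwise.
Reaction R at support B is upward at 2.1 m, arm 2.1 m → moment R × 2.1 counterclockwise.
Στ = 0 ⇒ R × 2.1 = 1613 ⇒ R = 768 N.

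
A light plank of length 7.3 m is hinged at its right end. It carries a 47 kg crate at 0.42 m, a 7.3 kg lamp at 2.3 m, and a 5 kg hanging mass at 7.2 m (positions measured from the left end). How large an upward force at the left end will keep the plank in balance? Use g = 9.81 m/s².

F ≈ 484 N

About the right end:
Crate: 47 × 9.81 = 461.1 N down at 0.42 m → arm 6.88 m, τ = 461.1 × 6.88 = 3172 N·m counterclockwise.
Lamp: 7.3 × 9.81 = 71.61 N down at 2.3 m → arm 5 m, τ = 71.61 × 5 = 358.1 N·m counterclockwise.
Hanging mass: 5 × 9.81 = 49.05 N down at 7.2 m → arm 0.1 m, τ = 49.05 × 0.1 = 4.905 N·m counterclockwise.
Net moment of the loads = 3535 N·m counterclockwise.
The upward force F acts at the left end, arm 7.3 m, giving F × 7.3 clockwise.
Στ = 0 ⇒ F × 7.3 = 3535 ⇒ F = 3535 / 7.3 = 484 N.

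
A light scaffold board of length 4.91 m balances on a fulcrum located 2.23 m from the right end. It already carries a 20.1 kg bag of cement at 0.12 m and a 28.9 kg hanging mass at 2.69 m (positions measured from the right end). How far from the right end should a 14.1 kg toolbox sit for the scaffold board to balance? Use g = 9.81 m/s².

Choose the fulcrum (at 2.23 m from the right end) as the axis so the support reaction has zero arm there.
Bag of cement: 20.1 × 9.81 = 197.2 N down at 0.12 m → arm 2.11 m, τ = 197.2 × 2.11 = 416.1 N·m clockwise.
Hanging mass: 28.9 × 9.81 = 283.5 N down at 2.69 m → arm 0.46 m, τ = 283.5 × 0.46 = 130.4 N·m counterclockwise.
Net moment of existing loads = 285.7 N·m clockwise.
The toolbox weighs 14.1 × 9.81 = 138.3 N and must supply an equal counterclockwise moment, so its lever arm about the fulcrum is 285.7 / 138.3 = 2.07 m.
That puts it at 2.23 + 2.07 = 4.3 m from the right end.

x ≈ 4.3 m from the right end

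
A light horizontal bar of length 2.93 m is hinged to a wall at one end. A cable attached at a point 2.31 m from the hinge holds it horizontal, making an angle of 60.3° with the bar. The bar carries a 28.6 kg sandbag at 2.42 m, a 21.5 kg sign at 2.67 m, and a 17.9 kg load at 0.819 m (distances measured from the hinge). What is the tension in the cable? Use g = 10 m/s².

T ≈ 704 N

Take moments about the hinge.
Sandbag: 28.6 × 10 = 286 N down at 2.42 m → arm 2.42 m, τ = 286 × 2.42 = 692.1 N·m clockwise.
Sign: 21.5 × 10 = 215 N down at 2.67 m → arm 2.67 m, τ = 215 × 2.67 = 574 N·m clockwise.
Load: 17.9 × 10 = 179 N down at 0.819 m → arm 0.819 m, τ = 179 × 0.819 = 146.6 N·m clockwise.
Total clockwise load moment = 1413 N·m.
The cable tension T acts at 2.31 m; only its component perpendicular to the bar, T sinθ, produces torque. sin 60.3° = 0.8686.
Setting net torque to zero: T × 2.31 × 0.8686 = 1413 → T = 1413 / 2.006 = 704 N.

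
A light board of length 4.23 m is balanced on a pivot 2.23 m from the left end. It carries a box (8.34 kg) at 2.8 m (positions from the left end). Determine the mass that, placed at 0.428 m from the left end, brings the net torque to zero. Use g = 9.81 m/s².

m ≈ 2.64 kg

Taking torques about the pivot (at 2.23 m from the left end):
Box: 8.34 × 9.81 = 81.82 N down at 2.8 m → arm 0.57 m, τ = 81.82 × 0.57 = 46.64 N·m clockwise.
Net moment of known loads = 46.64 N·m clockwise.
An unknown mass m at 0.428 m has arm 1.802 m; its moment is m·g·1.802 counterclockwise.
For rotational equilibrium, m × 9.81 × 1.802 = 46.64, so m = 46.64 / (9.81 × 1.802) = 2.64 kg.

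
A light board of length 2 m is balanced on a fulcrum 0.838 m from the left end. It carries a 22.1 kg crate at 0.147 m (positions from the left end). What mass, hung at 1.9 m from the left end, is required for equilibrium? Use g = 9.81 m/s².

m ≈ 14.4 kg

Taking torques about the fulcrum (at 0.838 m from the left end):
Crate: 22.1 × 9.81 = 216.8 N down at 0.147 m → arm 0.691 m, τ = 216.8 × 0.691 = 149.8 N·m counterclockwise.
Net moment of known loads = 149.8 N·m counterclockwise.
An unknown mass m at 1.9 m has arm 1.062 m; its moment is m·g·1.062 clockwise.
Στ = 0 ⇒ m × 9.81 × 1.062 = 149.8 ⇒ m = 149.8 / (9.81 × 1.062) = 14.4 kg.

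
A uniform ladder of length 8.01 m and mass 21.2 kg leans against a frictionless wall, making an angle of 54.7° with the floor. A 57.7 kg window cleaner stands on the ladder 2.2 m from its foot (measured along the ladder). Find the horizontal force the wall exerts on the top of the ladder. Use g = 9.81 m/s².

N_wall ≈ 184 N

Taking torques about the foot of the ladder:
Ladder weight 21.2×9.81 = 208 N acts at 4.005 m along the ladder; its horizontal arm is 4.005·cos54.7° = 2.314 m → τ = 481.3 N·m clockwise.
Window cleaner: 57.7×9.81 = 566 N at 2.2 m → arm 1.271 m → τ = 719.4 N·m clockwise.
Wall normal N acts horizontally at the top; its moment arm is the height L sinθ = 8.01·sin54.7° = 6.537 m, counterclockwise.
Balancing moments: N × 6.537 = 1201, giving N = 184 N.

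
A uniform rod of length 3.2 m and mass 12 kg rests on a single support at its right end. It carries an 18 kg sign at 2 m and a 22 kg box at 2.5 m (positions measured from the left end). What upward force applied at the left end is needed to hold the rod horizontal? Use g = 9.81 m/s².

Sum moments about the right end (the unknown pivot reaction has zero arm there).
Beam weight: 12 × 9.81 = 117.7 N down at 1.6 m → arm 1.6 m, τ = 117.7 × 1.6 = 188.3 N·m counterclockwise.
Sign: 18 × 9.81 = 176.6 N down at 2 m → arm 1.2 m, τ = 176.6 × 1.2 = 211.9 N·m counterclockwise.
Box: 22 × 9.81 = 215.8 N down at 2.5 m → arm 0.7 m, τ = 215.8 × 0.7 = 151.1 N·m counterclockwise.
Net moment of the loads = 551.3 N·m counterclockwise.
The upward force F acts at the left end, arm 3.2 m, giving F × 3.2 clockwise.
Στ = 0 ⇒ F × 3.2 = 551.3 ⇒ F = 551.3 / 3.2 = 172 N.

F ≈ 172 N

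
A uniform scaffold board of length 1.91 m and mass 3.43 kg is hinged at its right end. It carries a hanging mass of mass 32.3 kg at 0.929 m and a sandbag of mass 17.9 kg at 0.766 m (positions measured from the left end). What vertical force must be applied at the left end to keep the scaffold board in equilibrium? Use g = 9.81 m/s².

F ≈ 285 N

Sum moments about the right end (the unknown pivot reaction has zero arm there).
Beam weight: 3.43 × 9.81 = 33.65 N down at 0.955 m → arm 0.955 m, τ = 33.65 × 0.955 = 32.14 N·m counterclockwise.
Hanging mass: 32.3 × 9.81 = 316.9 N down at 0.929 m → arm 0.981 m, τ = 316.9 × 0.981 = 310.9 N·m counterclockwise.
Sandbag: 17.9 × 9.81 = 175.6 N down at 0.766 m → arm 1.144 m, τ = 175.6 × 1.144 = 200.9 N·m counterclockwise.
Net moment of the loads = 543.9 N·m counterclockwise.
The upward force F acts at the left end, arm 1.91 m, giving F × 1.91 clockwise.
Balancing moments: F × 1.91 = 543.9, giving F = 543.9 / 1.91 = 285 N.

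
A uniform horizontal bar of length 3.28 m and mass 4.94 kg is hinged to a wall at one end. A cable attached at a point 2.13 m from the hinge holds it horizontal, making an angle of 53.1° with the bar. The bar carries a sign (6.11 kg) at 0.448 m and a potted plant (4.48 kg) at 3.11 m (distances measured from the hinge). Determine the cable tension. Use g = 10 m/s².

Sum moments about the hinge (the unknown hinge reaction has zero arm there).
Beam weight: 4.94 × 10 = 49.4 N down at 1.64 m → arm 1.64 m, τ = 49.4 × 1.64 = 81.02 N·m clockwise.
Sign: 6.11 × 10 = 61.1 N down at 0.448 m → arm 0.448 m, τ = 61.1 × 0.448 = 27.37 N·m clockwise.
Potted plant: 4.48 × 10 = 44.8 N down at 3.11 m → arm 3.11 m, τ = 44.8 × 3.11 = 139.3 N·m clockwise.
Total clockwise load moment = 247.7 N·m.
The cable tension T acts at 2.13 m; only its component perpendicular to the bar, T sinθ, produces torque. sin 53.1° = 0.7997.
For rotational equilibrium, T × 2.13 × 0.7997 = 247.7, so T = 247.7 / 1.703 = 145 N.

T ≈ 145 N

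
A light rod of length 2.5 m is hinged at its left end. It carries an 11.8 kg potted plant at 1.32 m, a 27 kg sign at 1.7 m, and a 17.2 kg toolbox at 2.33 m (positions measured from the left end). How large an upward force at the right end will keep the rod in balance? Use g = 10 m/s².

Take moments about the left end.
Potted plant: 11.8 × 10 = 118 N down at 1.32 m → arm 1.32 m, τ = 118 × 1.32 = 155.8 N·m clockwise.
Sign: 27 × 10 = 270 N down at 1.7 m → arm 1.7 m, τ = 270 × 1.7 = 459 N·m clockwise.
Toolbox: 17.2 × 10 = 172 N down at 2.33 m → arm 2.33 m, τ = 172 × 2.33 = 400.8 N·m clockwise.
Net moment of the loads = 1016 N·m clockwise.
The upward force F acts at the right end, arm 2.5 m, giving F × 2.5 counterclockwise.
For rotational equilibrium, F × 2.5 = 1016, so F = 1016 / 2.5 = 406 N.

F ≈ 406 N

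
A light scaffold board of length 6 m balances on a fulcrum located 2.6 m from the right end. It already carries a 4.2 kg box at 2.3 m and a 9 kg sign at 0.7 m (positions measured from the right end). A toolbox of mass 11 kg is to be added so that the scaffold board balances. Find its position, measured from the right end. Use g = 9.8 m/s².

x ≈ 4.27 m from the right end

Taking torques about the fulcrum (at 2.6 m from the right end):
Box: 4.2 × 9.8 = 41.16 N down at 2.3 m → arm 0.3 m, τ = 41.16 × 0.3 = 12.35 N·m clockwise.
Sign: 9 × 9.8 = 88.2 N down at 0.7 m → arm 1.9 m, τ = 88.2 × 1.9 = 167.6 N·m clockwise.
Net moment of existing loads = 179.9 N·m clockwise.
The toolbox weighs 11 × 9.8 = 107.8 N and must supply an equal counterclockwise moment, so its lever arm about the fulcrum is 179.9 / 107.8 = 1.67 m.
That puts it at 2.6 + 1.67 = 4.27 m from the right end.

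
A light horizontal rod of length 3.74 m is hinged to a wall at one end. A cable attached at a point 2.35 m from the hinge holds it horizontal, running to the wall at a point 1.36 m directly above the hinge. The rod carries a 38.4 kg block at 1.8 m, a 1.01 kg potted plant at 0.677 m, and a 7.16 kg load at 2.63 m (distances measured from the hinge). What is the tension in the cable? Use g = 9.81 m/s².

About the hinge:
Block: 38.4 × 9.81 = 376.7 N down at 1.8 m → arm 1.8 m, τ = 376.7 × 1.8 = 678.1 N·m clockwise.
Potted plant: 1.01 × 9.81 = 9.908 N down at 0.677 m → arm 0.677 m, τ = 9.908 × 0.677 = 6.708 N·m clockwise.
Load: 7.16 × 9.81 = 70.24 N down at 2.63 m → arm 2.63 m, τ = 70.24 × 2.63 = 184.7 N·m clockwise.
Total clockwise load moment = 869.5 N·m.
The cable tension T acts at 2.35 m; only its component perpendicular to the rod, T sinθ, produces torque. sinθ = h/√(h²+d²) = 1.36/√(1.36²+2.35²) = 0.5009.
Balancing moments: T × 2.35 × 0.5009 = 869.5, giving T = 869.5 / 1.177 = 739 N.

T ≈ 739 N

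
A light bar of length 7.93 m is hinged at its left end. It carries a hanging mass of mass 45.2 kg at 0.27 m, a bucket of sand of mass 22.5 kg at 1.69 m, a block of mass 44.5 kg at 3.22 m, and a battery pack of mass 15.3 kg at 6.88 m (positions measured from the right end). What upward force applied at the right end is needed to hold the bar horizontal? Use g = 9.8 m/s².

Taking torques about the left end:
Hanging mass: 45.2 × 9.8 = 443 N down at 0.27 m → arm 7.66 m, τ = 443 × 7.66 = 3393 N·m clockwise.
Bucket of sand: 22.5 × 9.8 = 220.5 N down at 1.69 m → arm 6.24 m, τ = 220.5 × 6.24 = 1376 N·m clockwise.
Block: 44.5 × 9.8 = 436.1 N down at 3.22 m → arm 4.71 m, τ = 436.1 × 4.71 = 2054 N·m clockwise.
Battery pack: 15.3 × 9.8 = 149.9 N down at 6.88 m → arm 1.05 m, τ = 149.9 × 1.05 = 157.4 N·m clockwise.
Net moment of the loads = 6980 N·m clockwise.
The upward force F acts at the right end, arm 7.93 m, giving F × 7.93 counterclockwise.
Balancing moments: F × 7.93 = 6980, giving F = 6980 / 7.93 = 880 N.

F ≈ 880 N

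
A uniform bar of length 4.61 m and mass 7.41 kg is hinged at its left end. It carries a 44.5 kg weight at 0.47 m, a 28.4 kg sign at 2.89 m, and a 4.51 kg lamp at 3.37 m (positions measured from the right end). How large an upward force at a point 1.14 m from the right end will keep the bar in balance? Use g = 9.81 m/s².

F ≈ 723 N

Take moments about the left end.
Beam weight: 7.41 × 9.81 = 72.69 N down at 2.305 m → arm 2.305 m, τ = 72.69 × 2.305 = 167.6 N·m clockwise.
Weight: 44.5 × 9.81 = 436.5 N down at 0.47 m → arm 4.14 m, τ = 436.5 × 4.14 = 1807 N·m clockwise.
Sign: 28.4 × 9.81 = 278.6 N down at 2.89 m → arm 1.72 m, τ = 278.6 × 1.72 = 479.2 N·m clockwise.
Lamp: 4.51 × 9.81 = 44.24 N down at 3.37 m → arm 1.24 m, τ = 44.24 × 1.24 = 54.86 N·m clockwise.
Net moment of the loads = 2509 N·m clockwise.
The upward force F acts at a point 1.14 m from the right end, arm 3.47 m, giving F × 3.47 counterclockwise.
Στ = 0 ⇒ F × 3.47 = 2509 ⇒ F = 2509 / 3.47 = 723 N.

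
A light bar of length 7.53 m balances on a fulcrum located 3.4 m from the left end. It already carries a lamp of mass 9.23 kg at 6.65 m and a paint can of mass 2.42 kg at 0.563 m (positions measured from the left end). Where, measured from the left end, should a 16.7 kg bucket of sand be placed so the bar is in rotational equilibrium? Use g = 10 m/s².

x ≈ 2.01 m from the left end

Take moments about the fulcrum (at 3.4 m from the left end).
Lamp: 9.23 × 10 = 92.3 N down at 6.65 m → arm 3.25 m, τ = 92.3 × 3.25 = 300 N·m clockwise.
Paint can: 2.42 × 10 = 24.2 N down at 0.563 m → arm 2.837 m, τ = 24.2 × 2.837 = 68.66 N·m counterclockwise.
Net moment of existing loads = 231.3 N·m clockwise.
The bucket of sand weighs 16.7 × 10 = 167 N and must supply an equal counterclockwise moment, so its lever arm about the fulcrum is 231.3 / 167 = 1.39 m.
That puts it at 3.4 − 1.39 = 2.01 m from the left end.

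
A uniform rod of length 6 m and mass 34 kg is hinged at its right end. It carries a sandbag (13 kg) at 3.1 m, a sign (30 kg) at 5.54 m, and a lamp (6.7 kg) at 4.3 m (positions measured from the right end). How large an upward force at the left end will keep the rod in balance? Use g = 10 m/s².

F ≈ 562 N

Taking torques about the right end:
Beam weight: 34 × 10 = 340 N down at 3 m → arm 3 m, τ = 340 × 3 = 1020 N·m counterclockwise.
Sandbag: 13 × 10 = 130 N down at 3.1 m → arm 3.1 m, τ = 130 × 3.1 = 403 N·m counterclockwise.
Sign: 30 × 10 = 300 N down at 5.54 m → arm 5.54 m, τ = 300 × 5.54 = 1662 N·m counterclockwise.
Lamp: 6.7 × 10 = 67 N down at 4.3 m → arm 4.3 m, τ = 67 × 4.3 = 288.1 N·m counterclockwise.
Net moment of the loads = 3373 N·m counterclockwise.
The upward force F acts at the left end, arm 6 m, giving F × 6 clockwise.
Setting net torque to zero: F × 6 = 3373 → F = 3373 / 6 = 562 N.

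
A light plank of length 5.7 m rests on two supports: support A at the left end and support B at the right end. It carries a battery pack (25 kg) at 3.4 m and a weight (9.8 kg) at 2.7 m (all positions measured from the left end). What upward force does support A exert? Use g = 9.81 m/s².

R_A ≈ 150 N

Take moments about support B.
Battery pack: 25 × 9.81 = 245.2 N down at 3.4 m → arm 2.3 m, τ = 245.2 × 2.3 = 564 N·m counterclockwise.
Weight: 9.8 × 9.81 = 96.14 N down at 2.7 m → arm 3 m, τ = 96.14 × 3 = 288.4 N·m counterclockwise.
Net load moment about support B = 852.4 N·m counterclockwise.
Reaction R at support A is upward at 0 m, arm 5.7 m → moment R × 5.7 clockwise.
Setting net torque to zero: R × 5.7 = 852.4 → R = 150 N.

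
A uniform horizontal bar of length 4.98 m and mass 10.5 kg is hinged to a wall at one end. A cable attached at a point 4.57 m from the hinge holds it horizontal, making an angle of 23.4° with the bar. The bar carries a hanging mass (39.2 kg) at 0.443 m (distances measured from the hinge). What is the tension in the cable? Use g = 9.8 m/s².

T ≈ 235 N

Choose the hinge as the axis so the unknown hinge reaction has zero arm there.
Beam weight: 10.5 × 9.8 = 102.9 N down at 2.49 m → arm 2.49 m, τ = 102.9 × 2.49 = 256.2 N·m clockwise.
Hanging mass: 39.2 × 9.8 = 384.2 N down at 0.443 m → arm 0.443 m, τ = 384.2 × 0.443 = 170.2 N·m clockwise.
Total clockwise load moment = 426.4 N·m.
The cable tension T acts at 4.57 m; only its component perpendicular to the bar, T sinθ, produces torque. sin 23.4° = 0.3971.
Στ = 0 ⇒ T × 4.57 × 0.3971 = 426.4 ⇒ T = 426.4 / 1.815 = 235 N.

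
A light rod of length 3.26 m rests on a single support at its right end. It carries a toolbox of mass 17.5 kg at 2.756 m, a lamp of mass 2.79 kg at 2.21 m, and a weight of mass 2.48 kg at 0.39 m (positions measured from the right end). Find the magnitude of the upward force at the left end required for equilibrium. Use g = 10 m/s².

F ≈ 170 N

Choose the right end as the axis so the unknown pivot reaction has zero arm there.
Toolbox: 17.5 × 10 = 175 N down at 2.756 m → arm 2.756 m, τ = 175 × 2.756 = 482.3 N·m counterclockwise.
Lamp: 2.79 × 10 = 27.9 N down at 2.21 m → arm 2.21 m, τ = 27.9 × 2.21 = 61.66 N·m counterclockwise.
Weight: 2.48 × 10 = 24.8 N down at 0.39 m → arm 0.39 m, τ = 24.8 × 0.39 = 9.672 N·m counterclockwise.
Net moment of the loads = 553.6 N·m counterclockwise.
The upward force F acts at the left end, arm 3.26 m, giving F × 3.26 clockwise.
Setting net torque to zero: F × 3.26 = 553.6 → F = 553.6 / 3.26 = 170 N.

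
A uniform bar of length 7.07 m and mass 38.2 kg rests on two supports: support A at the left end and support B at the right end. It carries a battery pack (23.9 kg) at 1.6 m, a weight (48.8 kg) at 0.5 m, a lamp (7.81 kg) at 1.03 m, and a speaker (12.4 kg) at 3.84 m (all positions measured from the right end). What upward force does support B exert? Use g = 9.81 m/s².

R_B ≈ 935 N

Sum moments about support A (its reaction then has zero moment arm).
Beam weight: 38.2 × 9.81 = 374.7 N down at 3.535 m → arm 3.535 m, τ = 374.7 × 3.535 = 1325 N·m clockwise.
Battery pack: 23.9 × 9.81 = 234.5 N down at 1.6 m → arm 5.47 m, τ = 234.5 × 5.47 = 1283 N·m clockwise.
Weight: 48.8 × 9.81 = 478.7 N down at 0.5 m → arm 6.57 m, τ = 478.7 × 6.57 = 3145 N·m clockwise.
Lamp: 7.81 × 9.81 = 76.62 N down at 1.03 m → arm 6.04 m, τ = 76.62 × 6.04 = 462.8 N·m clockwise.
Speaker: 12.4 × 9.81 = 121.6 N down at 3.84 m → arm 3.23 m, τ = 121.6 × 3.23 = 392.8 N·m clockwise.
Net load moment about support A = 6609 N·m clockwise.
Reaction R at support B is upward at 0 m, arm 7.07 m → moment R × 7.07 counterclockwise.
Στ = 0 ⇒ R × 7.07 = 6609 ⇒ R = 935 N.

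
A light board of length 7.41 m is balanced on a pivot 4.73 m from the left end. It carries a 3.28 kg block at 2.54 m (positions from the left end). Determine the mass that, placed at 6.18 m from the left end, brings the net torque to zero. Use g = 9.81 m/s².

m ≈ 4.95 kg

Sum moments about the pivot (at 4.73 m from the left end) (the support reaction has zero arm there).
Block: 3.28 × 9.81 = 32.18 N down at 2.54 m → arm 2.19 m, τ = 32.18 × 2.19 = 70.47 N·m counterclockwise.
Net moment of known loads = 70.47 N·m counterclockwise.
An unknown mass m at 6.18 m has arm 1.45 m; its moment is m·g·1.45 clockwise.
Setting net torque to zero: m × 9.81 × 1.45 = 70.47 → m = 70.47 / (9.81 × 1.45) = 4.95 kg.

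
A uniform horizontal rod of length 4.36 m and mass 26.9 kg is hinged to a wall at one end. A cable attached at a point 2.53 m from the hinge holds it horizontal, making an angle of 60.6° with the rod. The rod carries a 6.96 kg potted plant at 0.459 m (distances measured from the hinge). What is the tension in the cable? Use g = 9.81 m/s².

T ≈ 275 N

Sum moments about the hinge (the unknown hinge reaction has zero arm there).
Beam weight: 26.9 × 9.81 = 263.9 N down at 2.18 m → arm 2.18 m, τ = 263.9 × 2.18 = 575.3 N·m clockwise.
Potted plant: 6.96 × 9.81 = 68.28 N down at 0.459 m → arm 0.459 m, τ = 68.28 × 0.459 = 31.34 N·m clockwise.
Total clockwise load moment = 606.6 N·m.
The cable tension T acts at 2.53 m; only its component perpendicular to the rod, T sinθ, produces torque. sin 60.6° = 0.8712.
Setting net torque to zero: T × 2.53 × 0.8712 = 606.6 → T = 606.6 / 2.204 = 275 N.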